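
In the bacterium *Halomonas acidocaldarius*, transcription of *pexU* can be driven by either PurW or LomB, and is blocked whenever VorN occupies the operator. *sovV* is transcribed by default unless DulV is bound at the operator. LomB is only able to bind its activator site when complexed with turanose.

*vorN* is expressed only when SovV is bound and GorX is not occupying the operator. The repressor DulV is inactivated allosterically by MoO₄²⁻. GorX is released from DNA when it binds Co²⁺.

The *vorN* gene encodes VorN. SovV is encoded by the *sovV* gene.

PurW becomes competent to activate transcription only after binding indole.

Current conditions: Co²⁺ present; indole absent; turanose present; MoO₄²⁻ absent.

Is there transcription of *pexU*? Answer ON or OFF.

ON

Indole is absent, so PurW is inactive.
Co²⁺ is present, so GorX is inactive.
MoO₄²⁻ is absent, so DulV is active.
With repressor DulV bound, *sovV* is not transcribed.
So SovV is not produced.
Required activator SovV is absent, so *vorN* is not transcribed.
So VorN is not produced.
Turanose is present, so LomB is active.
Activator LomB is present, so *pexU* is transcribed.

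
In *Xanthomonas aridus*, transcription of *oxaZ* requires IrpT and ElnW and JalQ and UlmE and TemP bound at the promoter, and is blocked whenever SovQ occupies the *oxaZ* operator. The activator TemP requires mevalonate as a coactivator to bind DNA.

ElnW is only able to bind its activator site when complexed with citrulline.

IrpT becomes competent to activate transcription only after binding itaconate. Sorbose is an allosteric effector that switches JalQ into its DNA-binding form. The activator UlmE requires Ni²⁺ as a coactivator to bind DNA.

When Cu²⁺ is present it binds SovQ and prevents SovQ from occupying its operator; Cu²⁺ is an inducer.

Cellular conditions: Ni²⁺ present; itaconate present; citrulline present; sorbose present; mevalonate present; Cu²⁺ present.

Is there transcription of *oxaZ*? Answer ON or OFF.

Itaconate is present, so IrpT is active.
Cu²⁺ is present, so SovQ is inactive.
Citrulline is present, so ElnW is active.
Sorbose is present, so JalQ is active.
Ni²⁺ is present, so UlmE is active.
Mevalonate is present, so TemP is active.
No repressor is bound and IrpT and ElnW and JalQ and UlmE and TemP are active, so *oxaZ* is transcribed.

ON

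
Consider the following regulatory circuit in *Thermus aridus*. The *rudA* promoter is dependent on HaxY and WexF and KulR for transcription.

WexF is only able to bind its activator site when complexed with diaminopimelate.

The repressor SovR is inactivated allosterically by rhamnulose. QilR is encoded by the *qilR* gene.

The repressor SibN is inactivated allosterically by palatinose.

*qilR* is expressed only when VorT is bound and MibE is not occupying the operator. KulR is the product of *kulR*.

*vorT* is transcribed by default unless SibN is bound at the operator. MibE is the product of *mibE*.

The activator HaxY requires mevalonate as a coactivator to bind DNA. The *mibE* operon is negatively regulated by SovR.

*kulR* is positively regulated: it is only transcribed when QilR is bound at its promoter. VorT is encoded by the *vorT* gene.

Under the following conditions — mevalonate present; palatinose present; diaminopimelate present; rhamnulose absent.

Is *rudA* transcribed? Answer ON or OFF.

Mevalonate is present, so HaxY is active.
Diaminopimelate is present, so WexF is active.
Palatinose is present, so SibN is inactive.
With no repressor bound, *vorT* is transcribed.
So VorT is produced and active.
Rhamnulose is absent, so SovR is active.
With repressor SovR bound, *mibE* is not transcribed.
So MibE is not produced.
No repressor is bound and VorT is active, so *qilR* is transcribed.
So QilR is produced and active.
No repressor is bound and QilR is active, so *kulR* is transcribed.
So KulR is produced and active.
No repressor is bound and HaxY and WexF and KulR are active, so *rudA* is transcribed.

ON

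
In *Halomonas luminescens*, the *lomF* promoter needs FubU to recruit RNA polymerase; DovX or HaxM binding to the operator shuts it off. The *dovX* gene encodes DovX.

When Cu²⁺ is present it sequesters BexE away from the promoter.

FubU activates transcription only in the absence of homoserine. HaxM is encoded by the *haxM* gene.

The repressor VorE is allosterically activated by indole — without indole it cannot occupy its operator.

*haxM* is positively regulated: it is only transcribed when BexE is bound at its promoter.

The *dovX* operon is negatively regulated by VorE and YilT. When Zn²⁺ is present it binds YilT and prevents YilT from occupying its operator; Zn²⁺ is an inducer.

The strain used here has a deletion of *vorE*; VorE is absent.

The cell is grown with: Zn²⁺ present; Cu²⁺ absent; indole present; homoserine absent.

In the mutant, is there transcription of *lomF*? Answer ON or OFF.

OFF

VorE is non-functional in this strain, so it has no effect.
Zn²⁺ is present, so YilT is inactive.
With no repressor bound, *dovX* is transcribed.
So DovX is produced and active.
Cu²⁺ is absent, so BexE is active.
No repressor is bound and BexE is active, so *haxM* is transcribed.
So HaxM is produced and active.
Homoserine is absent, so FubU is active.
With repressor DovX bound, *lomF* is not transcribed.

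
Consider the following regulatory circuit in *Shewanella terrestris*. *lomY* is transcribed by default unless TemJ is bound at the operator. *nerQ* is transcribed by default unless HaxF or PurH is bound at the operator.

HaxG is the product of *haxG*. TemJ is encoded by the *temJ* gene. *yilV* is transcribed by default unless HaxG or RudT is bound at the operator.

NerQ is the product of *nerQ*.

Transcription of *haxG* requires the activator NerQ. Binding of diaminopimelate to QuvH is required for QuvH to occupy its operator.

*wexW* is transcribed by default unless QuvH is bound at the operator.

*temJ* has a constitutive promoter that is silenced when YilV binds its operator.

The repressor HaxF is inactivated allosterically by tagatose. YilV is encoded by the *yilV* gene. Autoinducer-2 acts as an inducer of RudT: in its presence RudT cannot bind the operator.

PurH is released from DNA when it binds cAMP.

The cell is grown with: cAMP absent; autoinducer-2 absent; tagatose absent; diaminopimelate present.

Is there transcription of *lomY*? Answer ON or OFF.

Tagatose is absent, so HaxF is active.
cAMP is absent, so PurH is active.
With repressor HaxF bound, *nerQ* is not transcribed.
So NerQ is not produced.
Required activator NerQ is absent, so *haxG* is not transcribed.
So HaxG is not produced.
Autoinducer-2 is absent, so RudT is active.
With repressor RudT bound, *yilV* is not transcribed.
So YilV is not produced.
With no repressor bound, *temJ* is transcribed.
So TemJ is produced and active.
With repressor TemJ bound, *lomY* is not transcribed.

OFF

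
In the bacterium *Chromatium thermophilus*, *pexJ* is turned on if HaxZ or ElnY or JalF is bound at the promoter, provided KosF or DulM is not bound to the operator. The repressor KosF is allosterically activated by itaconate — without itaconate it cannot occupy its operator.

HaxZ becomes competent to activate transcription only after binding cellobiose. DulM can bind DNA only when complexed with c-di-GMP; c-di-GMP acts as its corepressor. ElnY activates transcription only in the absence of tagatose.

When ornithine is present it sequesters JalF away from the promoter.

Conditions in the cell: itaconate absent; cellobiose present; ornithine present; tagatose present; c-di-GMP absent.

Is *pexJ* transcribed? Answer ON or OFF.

Cellobiose is present, so HaxZ is active.
Tagatose is present, so ElnY is inactive.
Itaconate is absent, so KosF is inactive.
c-di-GMP is absent, so DulM is inactive.
Ornithine is present, so JalF is inactive.
Activator HaxZ is present, so *pexJ* is transcribed.

ON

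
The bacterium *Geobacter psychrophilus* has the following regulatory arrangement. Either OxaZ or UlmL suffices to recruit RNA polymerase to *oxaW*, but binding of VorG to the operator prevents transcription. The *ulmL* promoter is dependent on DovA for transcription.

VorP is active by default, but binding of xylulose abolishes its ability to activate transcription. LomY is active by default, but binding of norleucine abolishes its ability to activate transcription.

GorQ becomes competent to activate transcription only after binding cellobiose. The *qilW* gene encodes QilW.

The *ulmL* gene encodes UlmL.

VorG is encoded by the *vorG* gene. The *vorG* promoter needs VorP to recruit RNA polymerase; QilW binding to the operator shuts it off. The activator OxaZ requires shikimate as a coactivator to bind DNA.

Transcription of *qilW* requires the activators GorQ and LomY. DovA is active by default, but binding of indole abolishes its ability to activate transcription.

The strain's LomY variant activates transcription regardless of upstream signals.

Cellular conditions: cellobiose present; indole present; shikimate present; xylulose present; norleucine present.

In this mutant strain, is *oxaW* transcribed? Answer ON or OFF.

Cellobiose is present, so GorQ is active.
LomY is constitutively active in this strain.
No repressor is bound and GorQ and LomY are active, so *qilW* is transcribed.
So QilW is produced and active.
Xylulose is present, so VorP is inactive.
With repressor QilW bound, *vorG* is not transcribed.
So VorG is not produced.
Shikimate is present, so OxaZ is active.
Indole is present, so DovA is inactive.
Required activator DovA is absent, so *ulmL* is not transcribed.
So UlmL is not produced.
Activator OxaZ is present, so *oxaW* is transcribed.

ON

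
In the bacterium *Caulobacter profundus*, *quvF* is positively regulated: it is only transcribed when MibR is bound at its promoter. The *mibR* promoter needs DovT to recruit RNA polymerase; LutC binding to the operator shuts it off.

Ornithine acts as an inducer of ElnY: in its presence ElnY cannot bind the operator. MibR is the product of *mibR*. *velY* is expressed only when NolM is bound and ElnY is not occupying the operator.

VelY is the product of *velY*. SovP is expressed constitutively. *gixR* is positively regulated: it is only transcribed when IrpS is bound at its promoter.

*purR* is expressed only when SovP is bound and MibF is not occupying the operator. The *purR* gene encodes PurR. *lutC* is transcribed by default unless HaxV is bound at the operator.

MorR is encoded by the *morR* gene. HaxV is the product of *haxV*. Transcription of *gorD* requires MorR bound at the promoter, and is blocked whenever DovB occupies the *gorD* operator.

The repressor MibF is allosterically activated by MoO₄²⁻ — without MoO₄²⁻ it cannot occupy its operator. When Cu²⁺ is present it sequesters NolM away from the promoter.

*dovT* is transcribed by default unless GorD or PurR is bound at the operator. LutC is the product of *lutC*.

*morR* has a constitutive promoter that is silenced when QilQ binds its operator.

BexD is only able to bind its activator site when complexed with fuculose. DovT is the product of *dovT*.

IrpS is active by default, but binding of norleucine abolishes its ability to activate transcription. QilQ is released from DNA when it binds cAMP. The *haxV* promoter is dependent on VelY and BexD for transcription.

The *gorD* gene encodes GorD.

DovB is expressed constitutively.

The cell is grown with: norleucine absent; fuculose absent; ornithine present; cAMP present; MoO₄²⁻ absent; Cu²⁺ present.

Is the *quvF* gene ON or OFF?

OFF

Ornithine is present, so ElnY is inactive.
Cu²⁺ is present, so NolM is inactive.
Required activator NolM is absent, so *velY* is not transcribed.
So VelY is not produced.
Fuculose is absent, so BexD is inactive.
Required activator VelY is absent, so *haxV* is not transcribed.
So HaxV is not produced.
With no repressor bound, *lutC* is transcribed.
So LutC is produced and active.
cAMP is present, so QilQ is inactive.
With no repressor bound, *morR* is transcribed.
So MorR is produced and active.
DovB is produced constitutively and is active.
With repressor DovB bound, *gorD* is not transcribed.
So GorD is not produced.
SovP is produced constitutively and is active.
MoO₄²⁻ is absent, so MibF is inactive.
No repressor is bound and SovP is active, so *purR* is transcribed.
So PurR is produced and active.
With repressor PurR bound, *dovT* is not transcribed.
So DovT is not produced.
With repressor LutC bound, *mibR* is not transcribed.
So MibR is not produced.
Required activator MibR is absent, so *quvF* is not transcribed.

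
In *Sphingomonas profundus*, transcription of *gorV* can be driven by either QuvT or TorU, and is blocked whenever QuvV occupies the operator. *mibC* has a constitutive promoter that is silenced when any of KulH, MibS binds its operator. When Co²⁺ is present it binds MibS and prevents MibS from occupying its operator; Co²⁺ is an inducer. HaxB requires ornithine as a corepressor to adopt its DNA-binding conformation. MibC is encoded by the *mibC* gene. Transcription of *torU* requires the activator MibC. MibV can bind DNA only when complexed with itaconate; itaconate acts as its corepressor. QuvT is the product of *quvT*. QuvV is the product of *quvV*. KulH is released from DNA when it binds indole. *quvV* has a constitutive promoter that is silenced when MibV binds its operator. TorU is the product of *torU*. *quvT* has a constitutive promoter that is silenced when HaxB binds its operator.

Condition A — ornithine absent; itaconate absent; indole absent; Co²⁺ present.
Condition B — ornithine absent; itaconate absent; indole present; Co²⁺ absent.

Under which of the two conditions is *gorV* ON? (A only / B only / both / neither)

neither

Condition A:
Ornithine is absent, so HaxB is inactive.
With no repressor bound, *quvT* is transcribed.
So QuvT is produced and active.
Itaconate is absent, so MibV is inactive.
With no repressor bound, *quvV* is transcribed.
So QuvV is produced and active.
Indole is absent, so KulH is active.
Co²⁺ is present, so MibS is inactive.
With repressor KulH bound, *mibC* is not transcribed.
So MibC is not produced.
Required activator MibC is absent, so *torU* is not transcribed.
So TorU is not produced.
With repressor QuvV bound, *gorV* is not transcribed.
→ *gorV* is OFF in A.
Condition B:
Ornithine is absent, so HaxB is inactive.
With no repressor bound, *quvT* is transcribed.
So QuvT is produced and active.
Itaconate is absent, so MibV is inactive.
With no repressor bound, *quvV* is transcribed.
So QuvV is produced and active.
Indole is present, so KulH is inactive.
Co²⁺ is absent, so MibS is active.
With repressor MibS bound, *mibC* is not transcribed.
So MibC is not produced.
Required activator MibC is absent, so *torU* is not transcribed.
So TorU is not produced.
With repressor QuvV bound, *gorV* is not transcribed.
→ *gorV* is OFF in B.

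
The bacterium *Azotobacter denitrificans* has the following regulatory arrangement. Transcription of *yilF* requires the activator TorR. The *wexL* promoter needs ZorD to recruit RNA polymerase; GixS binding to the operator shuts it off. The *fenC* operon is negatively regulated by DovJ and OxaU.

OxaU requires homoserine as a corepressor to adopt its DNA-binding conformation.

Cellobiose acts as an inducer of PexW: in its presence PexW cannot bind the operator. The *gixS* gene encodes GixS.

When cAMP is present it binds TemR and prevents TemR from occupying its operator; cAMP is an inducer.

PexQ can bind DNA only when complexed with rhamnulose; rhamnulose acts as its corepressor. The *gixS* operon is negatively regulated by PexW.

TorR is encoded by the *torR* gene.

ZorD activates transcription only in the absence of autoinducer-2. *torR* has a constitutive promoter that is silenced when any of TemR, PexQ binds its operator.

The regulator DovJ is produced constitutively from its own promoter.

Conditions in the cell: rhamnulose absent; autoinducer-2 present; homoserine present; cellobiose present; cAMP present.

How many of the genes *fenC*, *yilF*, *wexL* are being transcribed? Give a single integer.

DovJ is produced constitutively and is active.
Homoserine is present, so OxaU is active.
With repressor DovJ bound, *fenC* is not transcribed.
→ *fenC* is OFF.
cAMP is present, so TemR is inactive.
Rhamnulose is absent, so PexQ is inactive.
With no repressor bound, *torR* is transcribed.
So TorR is produced and active.
No repressor is bound and TorR is active, so *yilF* is transcribed.
→ *yilF* is ON.
Cellobiose is present, so PexW is inactive.
With no repressor bound, *gixS* is transcribed.
So GixS is produced and active.
Autoinducer-2 is present, so ZorD is inactive.
With repressor GixS bound, *wexL* is not transcribed.
→ *wexL* is OFF.
1 of the 3 genes is transcribed.

1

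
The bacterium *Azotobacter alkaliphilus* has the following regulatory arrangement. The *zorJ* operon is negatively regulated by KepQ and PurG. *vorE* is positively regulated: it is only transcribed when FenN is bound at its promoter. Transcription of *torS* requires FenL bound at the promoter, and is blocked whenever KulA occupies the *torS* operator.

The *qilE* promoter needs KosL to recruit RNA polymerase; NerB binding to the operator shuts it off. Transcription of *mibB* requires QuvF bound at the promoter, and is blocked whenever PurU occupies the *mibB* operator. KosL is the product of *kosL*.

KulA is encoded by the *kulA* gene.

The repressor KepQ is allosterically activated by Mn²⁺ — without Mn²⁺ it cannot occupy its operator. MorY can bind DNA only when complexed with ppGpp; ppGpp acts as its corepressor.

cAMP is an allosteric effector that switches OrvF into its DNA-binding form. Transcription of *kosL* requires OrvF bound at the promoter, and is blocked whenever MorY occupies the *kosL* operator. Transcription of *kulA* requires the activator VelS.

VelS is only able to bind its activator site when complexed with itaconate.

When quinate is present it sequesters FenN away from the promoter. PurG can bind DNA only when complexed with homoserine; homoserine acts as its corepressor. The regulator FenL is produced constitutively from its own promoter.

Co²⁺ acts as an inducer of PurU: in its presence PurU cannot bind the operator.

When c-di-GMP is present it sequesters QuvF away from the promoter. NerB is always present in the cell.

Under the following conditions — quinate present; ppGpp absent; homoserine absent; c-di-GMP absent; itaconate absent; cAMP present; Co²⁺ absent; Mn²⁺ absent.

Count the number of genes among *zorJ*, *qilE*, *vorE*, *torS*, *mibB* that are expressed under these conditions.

2

Mn²⁺ is absent, so KepQ is inactive.
Homoserine is absent, so PurG is inactive.
With no repressor bound, *zorJ* is transcribed.
→ *zorJ* is ON.
NerB is produced constitutively and is active.
cAMP is present, so OrvF is active.
ppGpp is absent, so MorY is inactive.
No repressor is bound and OrvF is active, so *kosL* is transcribed.
So KosL is produced and active.
With repressor NerB bound, *qilE* is not transcribed.
→ *qilE* is OFF.
Quinate is present, so FenN is inactive.
Required activator FenN is absent, so *vorE* is not transcribed.
→ *vorE* is OFF.
Itaconate is absent, so VelS is inactive.
Required activator VelS is absent, so *kulA* is not transcribed.
So KulA is not produced.
FenL is produced constitutively and is active.
No repressor is bound and FenL is active, so *torS* is transcribed.
→ *torS* is ON.
c-di-GMP is absent, so QuvF is active.
Co²⁺ is absent, so PurU is active.
With repressor PurU bound, *mibB* is not transcribed.
→ *mibB* is OFF.
2 of the 5 genes are transcribed.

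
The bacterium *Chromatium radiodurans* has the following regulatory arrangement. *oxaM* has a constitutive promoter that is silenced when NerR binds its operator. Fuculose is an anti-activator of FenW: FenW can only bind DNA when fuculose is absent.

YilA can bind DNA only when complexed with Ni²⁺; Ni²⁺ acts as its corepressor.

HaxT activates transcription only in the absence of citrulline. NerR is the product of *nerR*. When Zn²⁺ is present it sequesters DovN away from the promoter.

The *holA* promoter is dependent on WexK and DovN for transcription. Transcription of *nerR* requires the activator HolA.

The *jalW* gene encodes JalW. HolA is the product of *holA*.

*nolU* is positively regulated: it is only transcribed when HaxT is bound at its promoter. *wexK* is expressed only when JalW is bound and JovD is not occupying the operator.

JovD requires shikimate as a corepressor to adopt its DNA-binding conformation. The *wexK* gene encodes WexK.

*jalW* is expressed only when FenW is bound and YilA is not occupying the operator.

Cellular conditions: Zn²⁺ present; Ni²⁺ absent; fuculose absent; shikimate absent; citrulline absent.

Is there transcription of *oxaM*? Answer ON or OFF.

Ni²⁺ is absent, so YilA is inactive.
Fuculose is absent, so FenW is active.
No repressor is bound and FenW is active, so *jalW* is transcribed.
So JalW is produced and active.
Shikimate is absent, so JovD is inactive.
No repressor is bound and JalW is active, so *wexK* is transcribed.
So WexK is produced and active.
Zn²⁺ is present, so DovN is inactive.
Required activator DovN is absent, so *holA* is not transcribed.
So HolA is not produced.
Required activator HolA is absent, so *nerR* is not transcribed.
So NerR is not produced.
With no repressor bound, *oxaM* is transcribed.

ON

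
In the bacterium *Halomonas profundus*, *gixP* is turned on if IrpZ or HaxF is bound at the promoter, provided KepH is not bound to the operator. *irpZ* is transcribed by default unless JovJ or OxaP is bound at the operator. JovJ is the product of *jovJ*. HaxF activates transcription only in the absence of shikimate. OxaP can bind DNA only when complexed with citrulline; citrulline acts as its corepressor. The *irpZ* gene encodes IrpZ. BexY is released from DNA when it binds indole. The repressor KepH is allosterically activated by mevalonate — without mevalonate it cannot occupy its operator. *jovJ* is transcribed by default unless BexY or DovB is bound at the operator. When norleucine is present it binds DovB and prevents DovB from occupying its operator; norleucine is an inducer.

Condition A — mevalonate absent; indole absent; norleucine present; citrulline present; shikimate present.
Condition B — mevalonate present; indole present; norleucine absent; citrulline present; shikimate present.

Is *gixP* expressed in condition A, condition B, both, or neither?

Condition A:
Mevalonate is absent, so KepH is inactive.
Indole is absent, so BexY is active.
Norleucine is present, so DovB is inactive.
With repressor BexY bound, *jovJ* is not transcribed.
So JovJ is not produced.
Citrulline is present, so OxaP is active.
With repressor OxaP bound, *irpZ* is not transcribed.
So IrpZ is not produced.
Shikimate is present, so HaxF is inactive.
No activator is available at the *gixP* promoter, so *gixP* is not transcribed.
→ *gixP* is OFF in A.
Condition B:
Mevalonate is present, so KepH is active.
Indole is present, so BexY is inactive.
Norleucine is absent, so DovB is active.
With repressor DovB bound, *jovJ* is not transcribed.
So JovJ is not produced.
Citrulline is present, so OxaP is active.
With repressor OxaP bound, *irpZ* is not transcribed.
So IrpZ is not produced.
Shikimate is present, so HaxF is inactive.
With repressor KepH bound, *gixP* is not transcribed.
→ *gixP* is OFF in B.

neither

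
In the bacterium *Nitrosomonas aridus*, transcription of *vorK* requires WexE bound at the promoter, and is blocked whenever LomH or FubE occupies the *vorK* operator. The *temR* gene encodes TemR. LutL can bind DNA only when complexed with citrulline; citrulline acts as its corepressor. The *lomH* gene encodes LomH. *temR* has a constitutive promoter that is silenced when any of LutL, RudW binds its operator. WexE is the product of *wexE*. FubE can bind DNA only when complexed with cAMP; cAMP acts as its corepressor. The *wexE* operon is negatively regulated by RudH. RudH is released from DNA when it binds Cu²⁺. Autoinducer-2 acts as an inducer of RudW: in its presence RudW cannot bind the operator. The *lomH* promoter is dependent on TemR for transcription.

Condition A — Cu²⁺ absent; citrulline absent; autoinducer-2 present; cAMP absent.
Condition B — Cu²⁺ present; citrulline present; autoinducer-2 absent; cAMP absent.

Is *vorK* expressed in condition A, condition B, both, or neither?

Condition A:
Cu²⁺ is absent, so RudH is active.
With repressor RudH bound, *wexE* is not transcribed.
So WexE is not produced.
Citrulline is absent, so LutL is inactive.
Autoinducer-2 is present, so RudW is inactive.
With no repressor bound, *temR* is transcribed.
So TemR is produced and active.
No repressor is bound and TemR is active, so *lomH* is transcribed.
So LomH is produced and active.
cAMP is absent, so FubE is inactive.
With repressor LomH bound, *vorK* is not transcribed.
→ *vorK* is OFF in A.
Condition B:
Cu²⁺ is present, so RudH is inactive.
With no repressor bound, *wexE* is transcribed.
So WexE is produced and active.
Citrulline is present, so LutL is active.
Autoinducer-2 is absent, so RudW is active.
With repressor LutL bound, *temR* is not transcribed.
So TemR is not produced.
Required activator TemR is absent, so *lomH* is not transcribed.
So LomH is not produced.
cAMP is absent, so FubE is inactive.
No repressor is bound and WexE is active, so *vorK* is transcribed.
→ *vorK* is ON in B.

B only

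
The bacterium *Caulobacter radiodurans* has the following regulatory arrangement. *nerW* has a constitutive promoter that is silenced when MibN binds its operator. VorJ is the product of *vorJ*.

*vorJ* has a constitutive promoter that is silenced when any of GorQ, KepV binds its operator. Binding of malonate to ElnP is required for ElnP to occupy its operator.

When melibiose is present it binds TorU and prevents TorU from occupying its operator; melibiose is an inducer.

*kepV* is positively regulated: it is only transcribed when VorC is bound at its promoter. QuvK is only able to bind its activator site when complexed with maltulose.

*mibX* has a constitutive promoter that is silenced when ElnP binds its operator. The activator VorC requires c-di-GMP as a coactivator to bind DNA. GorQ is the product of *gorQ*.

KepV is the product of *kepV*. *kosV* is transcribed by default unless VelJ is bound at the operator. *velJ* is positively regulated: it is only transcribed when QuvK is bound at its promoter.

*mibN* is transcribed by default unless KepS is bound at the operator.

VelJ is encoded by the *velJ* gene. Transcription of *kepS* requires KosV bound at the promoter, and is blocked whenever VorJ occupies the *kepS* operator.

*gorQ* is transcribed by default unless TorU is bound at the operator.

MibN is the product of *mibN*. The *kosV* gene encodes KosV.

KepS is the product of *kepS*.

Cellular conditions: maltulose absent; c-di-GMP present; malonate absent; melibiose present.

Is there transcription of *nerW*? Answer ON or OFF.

Maltulose is absent, so QuvK is inactive.
Required activator QuvK is absent, so *velJ* is not transcribed.
So VelJ is not produced.
With no repressor bound, *kosV* is transcribed.
So KosV is produced and active.
Melibiose is present, so TorU is inactive.
With no repressor bound, *gorQ* is transcribed.
So GorQ is produced and active.
c-di-GMP is present, so VorC is active.
No repressor is bound and VorC is active, so *kepV* is transcribed.
So KepV is produced and active.
With repressor GorQ bound, *vorJ* is not transcribed.
So VorJ is not produced.
No repressor is bound and KosV is active, so *kepS* is transcribed.
So KepS is produced and active.
With repressor KepS bound, *mibN* is not transcribed.
So MibN is not produced.
With no repressor bound, *nerW* is transcribed.

ON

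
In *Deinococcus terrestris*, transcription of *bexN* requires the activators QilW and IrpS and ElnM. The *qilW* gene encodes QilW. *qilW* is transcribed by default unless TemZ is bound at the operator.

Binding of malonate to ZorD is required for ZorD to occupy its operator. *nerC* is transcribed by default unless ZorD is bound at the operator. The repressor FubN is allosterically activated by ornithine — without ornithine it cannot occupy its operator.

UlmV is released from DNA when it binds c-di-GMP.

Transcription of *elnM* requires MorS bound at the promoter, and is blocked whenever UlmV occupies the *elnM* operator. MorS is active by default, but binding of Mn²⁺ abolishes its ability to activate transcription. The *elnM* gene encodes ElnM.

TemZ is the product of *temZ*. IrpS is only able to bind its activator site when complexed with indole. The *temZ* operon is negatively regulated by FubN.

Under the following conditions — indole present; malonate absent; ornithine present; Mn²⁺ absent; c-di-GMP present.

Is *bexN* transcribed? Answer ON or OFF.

ON

Ornithine is present, so FubN is active.
With repressor FubN bound, *temZ* is not transcribed.
So TemZ is not produced.
With no repressor bound, *qilW* is transcribed.
So QilW is produced and active.
Indole is present, so IrpS is active.
c-di-GMP is present, so UlmV is inactive.
Mn²⁺ is absent, so MorS is active.
No repressor is bound and MorS is active, so *elnM* is transcribed.
So ElnM is produced and active.
No repressor is bound and QilW and IrpS and ElnM are active, so *bexN* is transcribed.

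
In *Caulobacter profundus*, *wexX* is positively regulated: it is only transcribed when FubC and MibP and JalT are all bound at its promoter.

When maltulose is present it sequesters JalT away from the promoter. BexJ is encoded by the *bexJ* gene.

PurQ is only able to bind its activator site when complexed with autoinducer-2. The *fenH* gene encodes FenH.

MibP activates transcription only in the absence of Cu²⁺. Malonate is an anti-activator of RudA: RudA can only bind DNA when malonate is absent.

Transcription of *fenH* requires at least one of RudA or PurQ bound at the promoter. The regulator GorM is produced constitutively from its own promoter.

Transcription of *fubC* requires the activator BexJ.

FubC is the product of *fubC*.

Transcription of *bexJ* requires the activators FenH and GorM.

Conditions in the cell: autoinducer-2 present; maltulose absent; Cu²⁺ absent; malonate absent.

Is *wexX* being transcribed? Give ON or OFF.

ON

Malonate is absent, so RudA is active.
Autoinducer-2 is present, so PurQ is active.
Activator RudA is present, so *fenH* is transcribed.
So FenH is produced and active.
GorM is produced constitutively and is active.
No repressor is bound and FenH and GorM are active, so *bexJ* is transcribed.
So BexJ is produced and active.
No repressor is bound and BexJ is active, so *fubC* is transcribed.
So FubC is produced and active.
Cu²⁺ is absent, so MibP is active.
Maltulose is absent, so JalT is active.
No repressor is bound and FubC and MibP and JalT are active, so *wexX* is transcribed.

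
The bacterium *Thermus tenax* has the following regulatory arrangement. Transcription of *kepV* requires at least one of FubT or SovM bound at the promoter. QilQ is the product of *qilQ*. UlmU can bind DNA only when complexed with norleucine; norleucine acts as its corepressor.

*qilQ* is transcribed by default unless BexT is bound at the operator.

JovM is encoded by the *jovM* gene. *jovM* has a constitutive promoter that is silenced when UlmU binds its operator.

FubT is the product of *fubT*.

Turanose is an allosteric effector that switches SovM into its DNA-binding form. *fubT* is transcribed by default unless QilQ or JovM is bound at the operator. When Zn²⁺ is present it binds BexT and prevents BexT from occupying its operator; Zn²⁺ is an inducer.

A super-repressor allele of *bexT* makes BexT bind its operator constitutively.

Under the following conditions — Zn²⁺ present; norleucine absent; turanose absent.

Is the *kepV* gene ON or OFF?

OFF

BexT is constitutively active in this strain.
With repressor BexT bound, *qilQ* is not transcribed.
So QilQ is not produced.
Norleucine is absent, so UlmU is inactive.
With no repressor bound, *jovM* is transcribed.
So JovM is produced and active.
With repressor JovM bound, *fubT* is not transcribed.
So FubT is not produced.
Turanose is absent, so SovM is inactive.
No activator is available at the *kepV* promoter, so *kepV* is not transcribed.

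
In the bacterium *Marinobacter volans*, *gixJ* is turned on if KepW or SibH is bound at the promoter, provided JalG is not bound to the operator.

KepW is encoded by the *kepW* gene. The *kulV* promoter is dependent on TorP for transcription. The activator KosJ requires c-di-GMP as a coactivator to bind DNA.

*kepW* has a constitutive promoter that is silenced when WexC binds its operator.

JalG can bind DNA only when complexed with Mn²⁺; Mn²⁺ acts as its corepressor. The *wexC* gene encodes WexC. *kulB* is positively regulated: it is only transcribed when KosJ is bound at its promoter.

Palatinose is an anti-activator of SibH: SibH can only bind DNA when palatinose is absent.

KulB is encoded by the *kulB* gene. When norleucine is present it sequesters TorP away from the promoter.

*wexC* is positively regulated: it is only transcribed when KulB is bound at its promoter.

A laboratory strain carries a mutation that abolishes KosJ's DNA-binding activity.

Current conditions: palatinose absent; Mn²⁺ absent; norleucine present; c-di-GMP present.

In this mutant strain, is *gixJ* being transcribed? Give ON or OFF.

ON

KosJ is non-functional in this strain, so it has no effect.
Required activator KosJ is absent, so *kulB* is not transcribed.
So KulB is not produced.
Required activator KulB is absent, so *wexC* is not transcribed.
So WexC is not produced.
With no repressor bound, *kepW* is transcribed.
So KepW is produced and active.
Mn²⁺ is absent, so JalG is inactive.
Palatinose is absent, so SibH is active.
Activator KepW is present, so *gixJ* is transcribed.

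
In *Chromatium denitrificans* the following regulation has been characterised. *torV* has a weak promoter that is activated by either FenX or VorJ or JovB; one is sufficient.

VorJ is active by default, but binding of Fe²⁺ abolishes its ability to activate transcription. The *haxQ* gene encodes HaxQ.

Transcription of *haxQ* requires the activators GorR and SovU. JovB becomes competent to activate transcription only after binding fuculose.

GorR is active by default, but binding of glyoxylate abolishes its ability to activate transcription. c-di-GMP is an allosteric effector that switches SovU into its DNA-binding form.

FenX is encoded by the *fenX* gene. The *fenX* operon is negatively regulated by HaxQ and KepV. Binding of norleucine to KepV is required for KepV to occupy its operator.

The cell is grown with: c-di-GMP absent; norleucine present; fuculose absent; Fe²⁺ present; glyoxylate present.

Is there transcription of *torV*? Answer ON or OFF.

OFF

Glyoxylate is present, so GorR is inactive.
c-di-GMP is absent, so SovU is inactive.
Required activator GorR is absent, so *haxQ* is not transcribed.
So HaxQ is not produced.
Norleucine is present, so KepV is active.
With repressor KepV bound, *fenX* is not transcribed.
So FenX is not produced.
Fe²⁺ is present, so VorJ is inactive.
Fuculose is absent, so JovB is inactive.
No activator is available at the *torV* promoter, so *torV* is not transcribed.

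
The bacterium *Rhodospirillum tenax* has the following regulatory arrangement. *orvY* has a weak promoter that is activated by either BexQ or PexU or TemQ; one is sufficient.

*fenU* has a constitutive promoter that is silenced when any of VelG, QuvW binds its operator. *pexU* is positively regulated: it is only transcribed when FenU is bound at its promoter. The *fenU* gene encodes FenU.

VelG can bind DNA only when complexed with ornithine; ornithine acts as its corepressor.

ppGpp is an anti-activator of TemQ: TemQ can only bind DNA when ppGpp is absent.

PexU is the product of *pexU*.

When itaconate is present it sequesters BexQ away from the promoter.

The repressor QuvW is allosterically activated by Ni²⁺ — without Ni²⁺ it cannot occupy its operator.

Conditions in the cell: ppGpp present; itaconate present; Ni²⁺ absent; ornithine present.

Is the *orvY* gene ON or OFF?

OFF

Itaconate is present, so BexQ is inactive.
Ornithine is present, so VelG is active.
Ni²⁺ is absent, so QuvW is inactive.
With repressor VelG bound, *fenU* is not transcribed.
So FenU is not produced.
Required activator FenU is absent, so *pexU* is not transcribed.
So PexU is not produced.
ppGpp is present, so TemQ is inactive.
No activator is available at the *orvY* promoter, so *orvY* is not transcribed.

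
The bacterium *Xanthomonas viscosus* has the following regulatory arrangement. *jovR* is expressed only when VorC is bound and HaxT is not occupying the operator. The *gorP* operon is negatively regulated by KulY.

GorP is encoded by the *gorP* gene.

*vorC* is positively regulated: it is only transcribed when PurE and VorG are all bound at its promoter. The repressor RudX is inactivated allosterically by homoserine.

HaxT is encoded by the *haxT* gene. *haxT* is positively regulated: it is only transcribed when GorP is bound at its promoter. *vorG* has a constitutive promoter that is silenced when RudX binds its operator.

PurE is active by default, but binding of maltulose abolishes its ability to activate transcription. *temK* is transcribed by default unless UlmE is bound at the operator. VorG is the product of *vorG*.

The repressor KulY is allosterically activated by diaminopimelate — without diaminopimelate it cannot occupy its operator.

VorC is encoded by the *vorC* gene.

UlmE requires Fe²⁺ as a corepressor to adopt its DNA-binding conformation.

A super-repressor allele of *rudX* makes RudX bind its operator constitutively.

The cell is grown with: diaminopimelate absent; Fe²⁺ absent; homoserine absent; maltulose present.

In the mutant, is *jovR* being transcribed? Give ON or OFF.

OFF

Diaminopimelate is absent, so KulY is inactive.
With no repressor bound, *gorP* is transcribed.
So GorP is produced and active.
No repressor is bound and GorP is active, so *haxT* is transcribed.
So HaxT is produced and active.
Maltulose is present, so PurE is inactive.
RudX is constitutively active in this strain.
With repressor RudX bound, *vorG* is not transcribed.
So VorG is not produced.
Required activator PurE is absent, so *vorC* is not transcribed.
So VorC is not produced.
With repressor HaxT bound, *jovR* is not transcribed.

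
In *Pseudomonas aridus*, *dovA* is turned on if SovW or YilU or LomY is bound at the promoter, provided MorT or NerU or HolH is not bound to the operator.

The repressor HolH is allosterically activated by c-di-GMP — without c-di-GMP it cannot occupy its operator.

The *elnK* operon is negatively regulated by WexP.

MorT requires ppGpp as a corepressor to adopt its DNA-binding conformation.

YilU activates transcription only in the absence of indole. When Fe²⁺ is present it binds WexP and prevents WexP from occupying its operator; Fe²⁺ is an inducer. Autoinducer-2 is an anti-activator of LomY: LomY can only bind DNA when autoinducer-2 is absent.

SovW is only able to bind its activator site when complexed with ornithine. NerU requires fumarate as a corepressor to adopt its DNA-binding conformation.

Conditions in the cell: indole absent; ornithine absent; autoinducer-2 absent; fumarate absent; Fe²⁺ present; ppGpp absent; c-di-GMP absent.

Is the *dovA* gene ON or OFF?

ON

Ornithine is absent, so SovW is inactive.
ppGpp is absent, so MorT is inactive.
Fumarate is absent, so NerU is inactive.
Indole is absent, so YilU is active.
Autoinducer-2 is absent, so LomY is active.
c-di-GMP is absent, so HolH is inactive.
Activator YilU is present, so *dovA* is transcribed.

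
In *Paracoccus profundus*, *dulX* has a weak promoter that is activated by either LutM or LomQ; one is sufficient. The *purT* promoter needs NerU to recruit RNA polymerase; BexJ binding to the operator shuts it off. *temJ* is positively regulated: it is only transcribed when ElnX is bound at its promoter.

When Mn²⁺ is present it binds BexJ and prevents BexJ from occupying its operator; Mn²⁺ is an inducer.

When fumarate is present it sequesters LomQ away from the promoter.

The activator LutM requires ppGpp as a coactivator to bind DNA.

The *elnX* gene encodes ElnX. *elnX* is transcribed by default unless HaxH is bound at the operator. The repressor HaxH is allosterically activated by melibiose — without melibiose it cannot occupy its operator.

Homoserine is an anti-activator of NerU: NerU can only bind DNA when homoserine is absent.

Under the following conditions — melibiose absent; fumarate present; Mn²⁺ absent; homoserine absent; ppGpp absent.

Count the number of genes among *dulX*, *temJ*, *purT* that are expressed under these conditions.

ppGpp is absent, so LutM is inactive.
Fumarate is present, so LomQ is inactive.
No activator is available at the *dulX* promoter, so *dulX* is not transcribed.
→ *dulX* is OFF.
Melibiose is absent, so HaxH is inactive.
With no repressor bound, *elnX* is transcribed.
So ElnX is produced and active.
No repressor is bound and ElnX is active, so *temJ* is transcribed.
→ *temJ* is ON.
Homoserine is absent, so NerU is active.
Mn²⁺ is absent, so BexJ is active.
With repressor BexJ bound, *purT* is not transcribed.
→ *purT* is OFF.
1 of the 3 genes is transcribed.

1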